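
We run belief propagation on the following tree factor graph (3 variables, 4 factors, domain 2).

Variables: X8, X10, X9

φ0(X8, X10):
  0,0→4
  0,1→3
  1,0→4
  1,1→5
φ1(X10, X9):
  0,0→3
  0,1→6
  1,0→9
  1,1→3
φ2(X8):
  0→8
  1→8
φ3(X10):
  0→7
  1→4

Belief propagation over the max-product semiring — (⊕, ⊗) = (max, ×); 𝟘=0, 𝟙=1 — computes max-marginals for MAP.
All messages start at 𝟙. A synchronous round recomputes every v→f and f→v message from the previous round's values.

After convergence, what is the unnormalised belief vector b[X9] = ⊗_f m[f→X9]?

init: all messages = 𝟙 over 2 values
r1 m[φ0→X8] = [4, 5]
r1 m[φ0→X10] = [4, 5]
r1 m[φ1→X10] = [6, 9]
r1 m[φ1→X9] = [9, 6]
r1 m[φ2→X8] = [8, 8]
r1 m[φ3→X10] = [7, 4]
r1 m[X8→φ0] = [1, 1]
r1 m[X8→φ2] = [1, 1]
r1 m[X10→φ0] = [1, 1]
r1 m[X10→φ1] = [1, 1]
r1 m[X10→φ3] = [1, 1]
r1 m[X9→φ1] = [1, 1]
r2 m[φ0→X8] = [4, 5]
r2 m[φ0→X10] = [4, 5]
r2 m[φ1→X10] = [6, 9]
r2 m[φ1→X9] = [9, 6]
r2 m[φ2→X8] = [8, 8]
r2 m[φ3→X10] = [7, 4]
r2 m[X8→φ0] = [8, 8]
r2 m[X8→φ2] = [4, 5]
r2 m[X10→φ0] = [42, 36]
r2 m[X10→φ1] = [28, 20]
r2 m[X10→φ3] = [24, 45]
r2 m[X9→φ1] = [1, 1]
r3 m[φ0→X8] = [168, 180]
r3 m[φ0→X10] = [32, 40]
r3 m[φ1→X10] = [6, 9]
r3 m[φ1→X9] = [180, 168]
r3 m[φ2→X8] = [8, 8]
r3 m[φ3→X10] = [7, 4]
r3 m[X8→φ0] = [8, 8]
r3 m[X8→φ2] = [4, 5]
r3 m[X10→φ0] = [42, 36]
r3 m[X10→φ1] = [28, 20]
r3 m[X10→φ3] = [24, 45]
r3 m[X9→φ1] = [1, 1]
r4 m[φ0→X8] = [168, 180]
r4 m[φ0→X10] = [32, 40]
r4 m[φ1→X10] = [6, 9]
r4 m[φ1→X9] = [180, 168]
r4 m[φ2→X8] = [8, 8]
r4 m[φ3→X10] = [7, 4]
r4 m[X8→φ0] = [8, 8]
r4 m[X8→φ2] = [168, 180]
r4 m[X10→φ0] = [42, 36]
r4 m[X10→φ1] = [224, 160]
r4 m[X10→φ3] = [192, 360]
r4 m[X9→φ1] = [1, 1]
r5 m[φ0→X8] = [168, 180]
r5 m[φ0→X10] = [32, 40]
r5 m[φ1→X10] = [6, 9]
r5 m[φ1→X9] = [1440, 1344]
r5 m[φ2→X8] = [8, 8]
r5 m[φ3→X10] = [7, 4]
r5 m[X8→φ0] = [8, 8]
r5 m[X8→φ2] = [168, 180]
r5 m[X10→φ0] = [42, 36]
r5 m[X10→φ1] = [224, 160]
r5 m[X10→φ3] = [192, 360]
r5 m[X9→φ1] = [1, 1]
r6 m[φ0→X8] = [168, 180]
r6 m[φ0→X10] = [32, 40]
r6 m[φ1→X10] = [6, 9]
r6 m[φ1→X9] = [1440, 1344]
r6 m[φ2→X8] = [8, 8]
r6 m[φ3→X10] = [7, 4]
r6 m[X8→φ0] = [8, 8]
r6 m[X8→φ2] = [168, 180]
r6 m[X10→φ0] = [42, 36]
r6 m[X10→φ1] = [224, 160]
r6 m[X10→φ3] = [192, 360]
r6 m[X9→φ1] = [1, 1]
fixed point reached at round 6
b[X9] = ⊗ incoming = [1440, 1344]

b[X9] = [1440, 1344]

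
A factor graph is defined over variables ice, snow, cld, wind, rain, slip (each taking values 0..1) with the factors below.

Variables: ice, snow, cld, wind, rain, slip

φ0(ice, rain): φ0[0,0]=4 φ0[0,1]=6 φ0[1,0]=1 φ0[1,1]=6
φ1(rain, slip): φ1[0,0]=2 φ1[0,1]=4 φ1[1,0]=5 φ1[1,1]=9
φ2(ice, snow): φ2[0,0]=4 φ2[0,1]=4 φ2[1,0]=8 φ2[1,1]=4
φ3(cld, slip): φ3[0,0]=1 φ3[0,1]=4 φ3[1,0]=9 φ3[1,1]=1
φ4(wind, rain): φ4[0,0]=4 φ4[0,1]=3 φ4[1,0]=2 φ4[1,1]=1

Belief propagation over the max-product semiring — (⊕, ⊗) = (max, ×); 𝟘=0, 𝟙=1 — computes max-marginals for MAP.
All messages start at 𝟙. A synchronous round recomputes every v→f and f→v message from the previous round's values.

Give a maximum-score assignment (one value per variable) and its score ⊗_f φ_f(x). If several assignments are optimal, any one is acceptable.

init: all messages = 𝟙 over 2 values
r1 m[φ0→ice] = [6, 6]
r1 m[φ0→rain] = [4, 6]
r1 m[φ1→rain] = [4, 9]
r1 m[φ1→slip] = [5, 9]
r1 m[φ2→ice] = [4, 8]
r1 m[φ2→snow] = [8, 4]
r1 m[φ3→cld] = [4, 9]
r1 m[φ3→slip] = [9, 4]
r1 m[φ4→wind] = [4, 2]
r1 m[φ4→rain] = [4, 3]
r1 m[ice→φ0] = [1, 1]
r1 m[ice→φ2] = [1, 1]
r1 m[snow→φ2] = [1, 1]
r1 m[cld→φ3] = [1, 1]
r1 m[wind→φ4] = [1, 1]
r1 m[rain→φ0] = [1, 1]
r1 m[rain→φ1] = [1, 1]
r1 m[rain→φ4] = [1, 1]
r1 m[slip→φ1] = [1, 1]
r1 m[slip→φ3] = [1, 1]
r2 m[φ0→ice] = [6, 6]
r2 m[φ0→rain] = [4, 6]
r2 m[φ1→rain] = [4, 9]
r2 m[φ1→slip] = [5, 9]
r2 m[φ2→ice] = [4, 8]
r2 m[φ2→snow] = [8, 4]
r2 m[φ3→cld] = [4, 9]
r2 m[φ3→slip] = [9, 4]
r2 m[φ4→wind] = [4, 2]
r2 m[φ4→rain] = [4, 3]
r2 m[ice→φ0] = [4, 8]
r2 m[ice→φ2] = [6, 6]
r2 m[snow→φ2] = [1, 1]
r2 m[cld→φ3] = [1, 1]
r2 m[wind→φ4] = [1, 1]
r2 m[rain→φ0] = [16, 27]
r2 m[rain→φ1] = [16, 18]
r2 m[rain→φ4] = [16, 54]
r2 m[slip→φ1] = [9, 4]
r2 m[slip→φ3] = [5, 9]
r3 m[φ0→ice] = [162, 162]
r3 m[φ0→rain] = [16, 48]
r3 m[φ1→rain] = [18, 45]
r3 m[φ1→slip] = [90, 162]
r3 m[φ2→ice] = [4, 8]
r3 m[φ2→snow] = [48, 24]
r3 m[φ3→cld] = [36, 45]
r3 m[φ3→slip] = [9, 4]
r3 m[φ4→wind] = [162, 54]
r3 m[φ4→rain] = [4, 3]
r3 m[ice→φ0] = [4, 8]
r3 m[ice→φ2] = [6, 6]
r3 m[snow→φ2] = [1, 1]
r3 m[cld→φ3] = [1, 1]
r3 m[wind→φ4] = [1, 1]
r3 m[rain→φ0] = [16, 27]
r3 m[rain→φ1] = [16, 18]
r3 m[rain→φ4] = [16, 54]
r3 m[slip→φ1] = [9, 4]
r3 m[slip→φ3] = [5, 9]
r4 m[φ0→ice] = [162, 162]
r4 m[φ0→rain] = [16, 48]
r4 m[φ1→rain] = [18, 45]
r4 m[φ1→slip] = [90, 162]
r4 m[φ2→ice] = [4, 8]
r4 m[φ2→snow] = [48, 24]
r4 m[φ3→cld] = [36, 45]
r4 m[φ3→slip] = [9, 4]
r4 m[φ4→wind] = [162, 54]
r4 m[φ4→rain] = [4, 3]
r4 m[ice→φ0] = [4, 8]
r4 m[ice→φ2] = [162, 162]
r4 m[snow→φ2] = [1, 1]
r4 m[cld→φ3] = [1, 1]
r4 m[wind→φ4] = [1, 1]
r4 m[rain→φ0] = [72, 135]
r4 m[rain→φ1] = [64, 144]
r4 m[rain→φ4] = [288, 2160]
r4 m[slip→φ1] = [9, 4]
r4 m[slip→φ3] = [90, 162]
r5 m[φ0→ice] = [810, 810]
r5 m[φ0→rain] = [16, 48]
r5 m[φ1→rain] = [18, 45]
r5 m[φ1→slip] = [720, 1296]
r5 m[φ2→ice] = [4, 8]
r5 m[φ2→snow] = [1296, 648]
r5 m[φ3→cld] = [648, 810]
r5 m[φ3→slip] = [9, 4]
r5 m[φ4→wind] = [6480, 2160]
r5 m[φ4→rain] = [4, 3]
r5 m[ice→φ0] = [4, 8]
r5 m[ice→φ2] = [162, 162]
r5 m[snow→φ2] = [1, 1]
r5 m[cld→φ3] = [1, 1]
r5 m[wind→φ4] = [1, 1]
r5 m[rain→φ0] = [72, 135]
r5 m[rain→φ1] = [64, 144]
r5 m[rain→φ4] = [288, 2160]
r5 m[slip→φ1] = [9, 4]
r5 m[slip→φ3] = [90, 162]
r6 m[φ0→ice] = [810, 810]
r6 m[φ0→rain] = [16, 48]
r6 m[φ1→rain] = [18, 45]
r6 m[φ1→slip] = [720, 1296]
r6 m[φ2→ice] = [4, 8]
r6 m[φ2→snow] = [1296, 648]
r6 m[φ3→cld] = [648, 810]
r6 m[φ3→slip] = [9, 4]
r6 m[φ4→wind] = [6480, 2160]
r6 m[φ4→rain] = [4, 3]
r6 m[ice→φ0] = [4, 8]
r6 m[ice→φ2] = [810, 810]
r6 m[snow→φ2] = [1, 1]
r6 m[cld→φ3] = [1, 1]
r6 m[wind→φ4] = [1, 1]
r6 m[rain→φ0] = [72, 135]
r6 m[rain→φ1] = [64, 144]
r6 m[rain→φ4] = [288, 2160]
r6 m[slip→φ1] = [9, 4]
r6 m[slip→φ3] = [720, 1296]
r7 m[φ0→ice] = [810, 810]
r7 m[φ0→rain] = [16, 48]
r7 m[φ1→rain] = [18, 45]
r7 m[φ1→slip] = [720, 1296]
r7 m[φ2→ice] = [4, 8]
r7 m[φ2→snow] = [6480, 3240]
r7 m[φ3→cld] = [5184, 6480]
r7 m[φ3→slip] = [9, 4]
r7 m[φ4→wind] = [6480, 2160]
r7 m[φ4→rain] = [4, 3]
r7 m[ice→φ0] = [4, 8]
r7 m[ice→φ2] = [810, 810]
r7 m[snow→φ2] = [1, 1]
r7 m[cld→φ3] = [1, 1]
r7 m[wind→φ4] = [1, 1]
r7 m[rain→φ0] = [72, 135]
r7 m[rain→φ1] = [64, 144]
r7 m[rain→φ4] = [288, 2160]
r7 m[slip→φ1] = [9, 4]
r7 m[slip→φ3] = [720, 1296]
r8 m[φ0→ice] = [810, 810]
r8 m[φ0→rain] = [16, 48]
r8 m[φ1→rain] = [18, 45]
r8 m[φ1→slip] = [720, 1296]
r8 m[φ2→ice] = [4, 8]
r8 m[φ2→snow] = [6480, 3240]
r8 m[φ3→cld] = [5184, 6480]
r8 m[φ3→slip] = [9, 4]
r8 m[φ4→wind] = [6480, 2160]
r8 m[φ4→rain] = [4, 3]
r8 m[ice→φ0] = [4, 8]
r8 m[ice→φ2] = [810, 810]
r8 m[snow→φ2] = [1, 1]
r8 m[cld→φ3] = [1, 1]
r8 m[wind→φ4] = [1, 1]
r8 m[rain→φ0] = [72, 135]
r8 m[rain→φ1] = [64, 144]
r8 m[rain→φ4] = [288, 2160]
r8 m[slip→φ1] = [9, 4]
r8 m[slip→φ3] = [720, 1296]
fixed point reached at round 8
traceback from ice: (ice=1, snow=0, cld=1, wind=0, rain=1, slip=0), score=6480

assignment: (ice=1, snow=0, cld=1, wind=0, rain=1, slip=0); score = 6480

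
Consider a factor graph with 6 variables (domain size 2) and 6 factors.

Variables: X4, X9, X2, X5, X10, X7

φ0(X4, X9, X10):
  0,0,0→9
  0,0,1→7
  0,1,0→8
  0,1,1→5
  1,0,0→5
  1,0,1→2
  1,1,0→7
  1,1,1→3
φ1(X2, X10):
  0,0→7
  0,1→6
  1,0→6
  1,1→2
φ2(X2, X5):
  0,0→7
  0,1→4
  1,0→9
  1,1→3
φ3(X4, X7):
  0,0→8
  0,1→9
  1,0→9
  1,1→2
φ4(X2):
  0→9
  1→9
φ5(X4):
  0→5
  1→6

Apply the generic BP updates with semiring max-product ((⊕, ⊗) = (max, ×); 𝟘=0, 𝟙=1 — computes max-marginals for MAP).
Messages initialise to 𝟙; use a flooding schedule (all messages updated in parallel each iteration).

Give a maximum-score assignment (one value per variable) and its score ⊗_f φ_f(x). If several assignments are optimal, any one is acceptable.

init: all messages = 𝟙 over 2 values
r1 m[φ0→X4] = [9, 7]
r1 m[φ0→X9] = [9, 8]
r1 m[φ0→X10] = [9, 7]
r1 m[φ1→X2] = [7, 6]
r1 m[φ1→X10] = [7, 6]
r1 m[φ2→X2] = [7, 9]
r1 m[φ2→X5] = [9, 4]
r1 m[φ3→X4] = [9, 9]
r1 m[φ3→X7] = [9, 9]
r1 m[φ4→X2] = [9, 9]
r1 m[φ5→X4] = [5, 6]
r1 m[X4→φ0] = [1, 1]
r1 m[X4→φ3] = [1, 1]
r1 m[X4→φ5] = [1, 1]
r1 m[X9→φ0] = [1, 1]
r1 m[X2→φ1] = [1, 1]
r1 m[X2→φ2] = [1, 1]
r1 m[X2→φ4] = [1, 1]
r1 m[X5→φ2] = [1, 1]
r1 m[X10→φ0] = [1, 1]
r1 m[X10→φ1] = [1, 1]
r1 m[X7→φ3] = [1, 1]
r2 m[φ0→X4] = [9, 7]
r2 m[φ0→X9] = [9, 8]
r2 m[φ0→X10] = [9, 7]
r2 m[φ1→X2] = [7, 6]
r2 m[φ1→X10] = [7, 6]
r2 m[φ2→X2] = [7, 9]
r2 m[φ2→X5] = [9, 4]
r2 m[φ3→X4] = [9, 9]
r2 m[φ3→X7] = [9, 9]
r2 m[φ4→X2] = [9, 9]
r2 m[φ5→X4] = [5, 6]
r2 m[X4→φ0] = [45, 54]
r2 m[X4→φ3] = [45, 42]
r2 m[X4→φ5] = [81, 63]
r2 m[X9→φ0] = [1, 1]
r2 m[X2→φ1] = [63, 81]
r2 m[X2→φ2] = [63, 54]
r2 m[X2→φ4] = [49, 54]
r2 m[X5→φ2] = [1, 1]
r2 m[X10→φ0] = [7, 6]
r2 m[X10→φ1] = [9, 7]
r2 m[X7→φ3] = [1, 1]
r3 m[φ0→X4] = [63, 49]
r3 m[φ0→X9] = [2835, 2646]
r3 m[φ0→X10] = [405, 315]
r3 m[φ1→X2] = [63, 54]
r3 m[φ1→X10] = [486, 378]
r3 m[φ2→X2] = [7, 9]
r3 m[φ2→X5] = [486, 252]
r3 m[φ3→X4] = [9, 9]
r3 m[φ3→X7] = [378, 405]
r3 m[φ4→X2] = [9, 9]
r3 m[φ5→X4] = [5, 6]
r3 m[X4→φ0] = [45, 54]
r3 m[X4→φ3] = [45, 42]
r3 m[X4→φ5] = [81, 63]
r3 m[X9→φ0] = [1, 1]
r3 m[X2→φ1] = [63, 81]
r3 m[X2→φ2] = [63, 54]
r3 m[X2→φ4] = [49, 54]
r3 m[X5→φ2] = [1, 1]
r3 m[X10→φ0] = [7, 6]
r3 m[X10→φ1] = [9, 7]
r3 m[X7→φ3] = [1, 1]
r4 m[φ0→X4] = [63, 49]
r4 m[φ0→X9] = [2835, 2646]
r4 m[φ0→X10] = [405, 315]
r4 m[φ1→X2] = [63, 54]
r4 m[φ1→X10] = [486, 378]
r4 m[φ2→X2] = [7, 9]
r4 m[φ2→X5] = [486, 252]
r4 m[φ3→X4] = [9, 9]
r4 m[φ3→X7] = [378, 405]
r4 m[φ4→X2] = [9, 9]
r4 m[φ5→X4] = [5, 6]
r4 m[X4→φ0] = [45, 54]
r4 m[X4→φ3] = [315, 294]
r4 m[X4→φ5] = [567, 441]
r4 m[X9→φ0] = [1, 1]
r4 m[X2→φ1] = [63, 81]
r4 m[X2→φ2] = [567, 486]
r4 m[X2→φ4] = [441, 486]
r4 m[X5→φ2] = [1, 1]
r4 m[X10→φ0] = [486, 378]
r4 m[X10→φ1] = [405, 315]
r4 m[X7→φ3] = [1, 1]
r5 m[φ0→X4] = [4374, 3402]
r5 m[φ0→X9] = [196830, 183708]
r5 m[φ0→X10] = [405, 315]
r5 m[φ1→X2] = [2835, 2430]
r5 m[φ1→X10] = [486, 378]
r5 m[φ2→X2] = [7, 9]
r5 m[φ2→X5] = [4374, 2268]
r5 m[φ3→X4] = [9, 9]
r5 m[φ3→X7] = [2646, 2835]
r5 m[φ4→X2] = [9, 9]
r5 m[φ5→X4] = [5, 6]
r5 m[X4→φ0] = [45, 54]
r5 m[X4→φ3] = [315, 294]
r5 m[X4→φ5] = [567, 441]
r5 m[X9→φ0] = [1, 1]
r5 m[X2→φ1] = [63, 81]
r5 m[X2→φ2] = [567, 486]
r5 m[X2→φ4] = [441, 486]
r5 m[X5→φ2] = [1, 1]
r5 m[X10→φ0] = [486, 378]
r5 m[X10→φ1] = [405, 315]
r5 m[X7→φ3] = [1, 1]
r6 m[φ0→X4] = [4374, 3402]
r6 m[φ0→X9] = [196830, 183708]
r6 m[φ0→X10] = [405, 315]
r6 m[φ1→X2] = [2835, 2430]
r6 m[φ1→X10] = [486, 378]
r6 m[φ2→X2] = [7, 9]
r6 m[φ2→X5] = [4374, 2268]
r6 m[φ3→X4] = [9, 9]
r6 m[φ3→X7] = [2646, 2835]
r6 m[φ4→X2] = [9, 9]
r6 m[φ5→X4] = [5, 6]
r6 m[X4→φ0] = [45, 54]
r6 m[X4→φ3] = [21870, 20412]
r6 m[X4→φ5] = [39366, 30618]
r6 m[X9→φ0] = [1, 1]
r6 m[X2→φ1] = [63, 81]
r6 m[X2→φ2] = [25515, 21870]
r6 m[X2→φ4] = [19845, 21870]
r6 m[X5→φ2] = [1, 1]
r6 m[X10→φ0] = [486, 378]
r6 m[X10→φ1] = [405, 315]
r6 m[X7→φ3] = [1, 1]
r7 m[φ0→X4] = [4374, 3402]
r7 m[φ0→X9] = [196830, 183708]
r7 m[φ0→X10] = [405, 315]
r7 m[φ1→X2] = [2835, 2430]
r7 m[φ1→X10] = [486, 378]
r7 m[φ2→X2] = [7, 9]
r7 m[φ2→X5] = [196830, 102060]
r7 m[φ3→X4] = [9, 9]
r7 m[φ3→X7] = [183708, 196830]
r7 m[φ4→X2] = [9, 9]
r7 m[φ5→X4] = [5, 6]
r7 m[X4→φ0] = [45, 54]
r7 m[X4→φ3] = [21870, 20412]
r7 m[X4→φ5] = [39366, 30618]
r7 m[X9→φ0] = [1, 1]
r7 m[X2→φ1] = [63, 81]
r7 m[X2→φ2] = [25515, 21870]
r7 m[X2→φ4] = [19845, 21870]
r7 m[X5→φ2] = [1, 1]
r7 m[X10→φ0] = [486, 378]
r7 m[X10→φ1] = [405, 315]
r7 m[X7→φ3] = [1, 1]
r8 m[φ0→X4] = [4374, 3402]
r8 m[φ0→X9] = [196830, 183708]
r8 m[φ0→X10] = [405, 315]
r8 m[φ1→X2] = [2835, 2430]
r8 m[φ1→X10] = [486, 378]
r8 m[φ2→X2] = [7, 9]
r8 m[φ2→X5] = [196830, 102060]
r8 m[φ3→X4] = [9, 9]
r8 m[φ3→X7] = [183708, 196830]
r8 m[φ4→X2] = [9, 9]
r8 m[φ5→X4] = [5, 6]
r8 m[X4→φ0] = [45, 54]
r8 m[X4→φ3] = [21870, 20412]
r8 m[X4→φ5] = [39366, 30618]
r8 m[X9→φ0] = [1, 1]
r8 m[X2→φ1] = [63, 81]
r8 m[X2→φ2] = [25515, 21870]
r8 m[X2→φ4] = [19845, 21870]
r8 m[X5→φ2] = [1, 1]
r8 m[X10→φ0] = [486, 378]
r8 m[X10→φ1] = [405, 315]
r8 m[X7→φ3] = [1, 1]
fixed point reached at round 8
traceback from X4: (X4=0, X9=0, X2=1, X5=0, X10=0, X7=1), score=196830

assignment: (X4=0, X9=0, X2=1, X5=0, X10=0, X7=1); score = 196830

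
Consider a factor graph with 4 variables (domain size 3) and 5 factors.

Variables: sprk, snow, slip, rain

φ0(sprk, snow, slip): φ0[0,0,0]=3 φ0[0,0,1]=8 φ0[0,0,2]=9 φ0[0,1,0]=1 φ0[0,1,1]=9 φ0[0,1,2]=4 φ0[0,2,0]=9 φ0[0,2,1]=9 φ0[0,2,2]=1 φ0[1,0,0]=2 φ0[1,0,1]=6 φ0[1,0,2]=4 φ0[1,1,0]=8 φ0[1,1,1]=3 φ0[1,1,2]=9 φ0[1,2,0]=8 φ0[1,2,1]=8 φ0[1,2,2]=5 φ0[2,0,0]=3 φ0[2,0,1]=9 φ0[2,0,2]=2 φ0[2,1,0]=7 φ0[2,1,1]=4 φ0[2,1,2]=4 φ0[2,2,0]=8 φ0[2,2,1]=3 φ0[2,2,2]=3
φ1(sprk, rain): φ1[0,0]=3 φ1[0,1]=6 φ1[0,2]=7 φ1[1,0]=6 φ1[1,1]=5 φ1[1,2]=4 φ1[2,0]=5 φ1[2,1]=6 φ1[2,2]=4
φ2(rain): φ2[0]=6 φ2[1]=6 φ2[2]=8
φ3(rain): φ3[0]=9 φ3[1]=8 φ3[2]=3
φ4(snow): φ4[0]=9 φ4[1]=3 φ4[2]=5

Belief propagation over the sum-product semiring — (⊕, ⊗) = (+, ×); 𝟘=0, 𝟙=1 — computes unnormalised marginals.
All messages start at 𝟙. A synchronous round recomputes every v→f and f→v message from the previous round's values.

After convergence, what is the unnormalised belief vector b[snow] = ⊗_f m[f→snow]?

b[snow] = [264924, 94986, 173790]

init: all messages = 𝟙 over 3 values
r1 m[φ0→sprk] = [53, 53, 43]
r1 m[φ0→snow] = [46, 49, 54]
r1 m[φ0→slip] = [49, 59, 41]
r1 m[φ1→sprk] = [16, 15, 15]
r1 m[φ1→rain] = [14, 17, 15]
r1 m[φ2→rain] = [6, 6, 8]
r1 m[φ3→rain] = [9, 8, 3]
r1 m[φ4→snow] = [9, 3, 5]
r1 m[sprk→φ0] = [1, 1, 1]
r1 m[sprk→φ1] = [1, 1, 1]
r1 m[snow→φ0] = [1, 1, 1]
r1 m[snow→φ4] = [1, 1, 1]
r1 m[slip→φ0] = [1, 1, 1]
r1 m[rain→φ1] = [1, 1, 1]
r1 m[rain→φ2] = [1, 1, 1]
r1 m[rain→φ3] = [1, 1, 1]
r2 m[φ0→sprk] = [53, 53, 43]
r2 m[φ0→snow] = [46, 49, 54]
r2 m[φ0→slip] = [49, 59, 41]
r2 m[φ1→sprk] = [16, 15, 15]
r2 m[φ1→rain] = [14, 17, 15]
r2 m[φ2→rain] = [6, 6, 8]
r2 m[φ3→rain] = [9, 8, 3]
r2 m[φ4→snow] = [9, 3, 5]
r2 m[sprk→φ0] = [16, 15, 15]
r2 m[sprk→φ1] = [53, 53, 43]
r2 m[snow→φ0] = [9, 3, 5]
r2 m[snow→φ4] = [46, 49, 54]
r2 m[slip→φ0] = [1, 1, 1]
r2 m[rain→φ1] = [54, 48, 24]
r2 m[rain→φ2] = [126, 136, 45]
r2 m[rain→φ3] = [84, 102, 120]
r3 m[φ0→sprk] = [317, 273, 241]
r3 m[φ0→snow] = [710, 749, 829]
r3 m[φ0→slip] = [3750, 5469, 3563]
r3 m[φ1→sprk] = [618, 660, 654]
r3 m[φ1→rain] = [692, 841, 755]
r3 m[φ2→rain] = [6, 6, 8]
r3 m[φ3→rain] = [9, 8, 3]
r3 m[φ4→snow] = [9, 3, 5]
r3 m[sprk→φ0] = [16, 15, 15]
r3 m[sprk→φ1] = [53, 53, 43]
r3 m[snow→φ0] = [9, 3, 5]
r3 m[snow→φ4] = [46, 49, 54]
r3 m[slip→φ0] = [1, 1, 1]
r3 m[rain→φ1] = [54, 48, 24]
r3 m[rain→φ2] = [126, 136, 45]
r3 m[rain→φ3] = [84, 102, 120]
r4 m[φ0→sprk] = [317, 273, 241]
r4 m[φ0→snow] = [710, 749, 829]
r4 m[φ0→slip] = [3750, 5469, 3563]
r4 m[φ1→sprk] = [618, 660, 654]
r4 m[φ1→rain] = [692, 841, 755]
r4 m[φ2→rain] = [6, 6, 8]
r4 m[φ3→rain] = [9, 8, 3]
r4 m[φ4→snow] = [9, 3, 5]
r4 m[sprk→φ0] = [618, 660, 654]
r4 m[sprk→φ1] = [317, 273, 241]
r4 m[snow→φ0] = [9, 3, 5]
r4 m[snow→φ4] = [710, 749, 829]
r4 m[slip→φ0] = [1, 1, 1]
r4 m[rain→φ1] = [54, 48, 24]
r4 m[rain→φ2] = [6228, 6728, 2265]
r4 m[rain→φ3] = [4152, 5046, 6040]
r5 m[φ0→sprk] = [317, 273, 241]
r5 m[φ0→snow] = [29436, 31662, 34758]
r5 m[φ0→slip] = [158022, 227604, 148074]
r5 m[φ1→sprk] = [618, 660, 654]
r5 m[φ1→rain] = [3794, 4713, 4275]
r5 m[φ2→rain] = [6, 6, 8]
r5 m[φ3→rain] = [9, 8, 3]
r5 m[φ4→snow] = [9, 3, 5]
r5 m[sprk→φ0] = [618, 660, 654]
r5 m[sprk→φ1] = [317, 273, 241]
r5 m[snow→φ0] = [9, 3, 5]
r5 m[snow→φ4] = [710, 749, 829]
r5 m[slip→φ0] = [1, 1, 1]
r5 m[rain→φ1] = [54, 48, 24]
r5 m[rain→φ2] = [6228, 6728, 2265]
r5 m[rain→φ3] = [4152, 5046, 6040]
r6 m[φ0→sprk] = [317, 273, 241]
r6 m[φ0→snow] = [29436, 31662, 34758]
r6 m[φ0→slip] = [158022, 227604, 148074]
r6 m[φ1→sprk] = [618, 660, 654]
r6 m[φ1→rain] = [3794, 4713, 4275]
r6 m[φ2→rain] = [6, 6, 8]
r6 m[φ3→rain] = [9, 8, 3]
r6 m[φ4→snow] = [9, 3, 5]
r6 m[sprk→φ0] = [618, 660, 654]
r6 m[sprk→φ1] = [317, 273, 241]
r6 m[snow→φ0] = [9, 3, 5]
r6 m[snow→φ4] = [29436, 31662, 34758]
r6 m[slip→φ0] = [1, 1, 1]
r6 m[rain→φ1] = [54, 48, 24]
r6 m[rain→φ2] = [34146, 37704, 12825]
r6 m[rain→φ3] = [22764, 28278, 34200]
r7 m[φ0→sprk] = [317, 273, 241]
r7 m[φ0→snow] = [29436, 31662, 34758]
r7 m[φ0→slip] = [158022, 227604, 148074]
r7 m[φ1→sprk] = [618, 660, 654]
r7 m[φ1→rain] = [3794, 4713, 4275]
r7 m[φ2→rain] = [6, 6, 8]
r7 m[φ3→rain] = [9, 8, 3]
r7 m[φ4→snow] = [9, 3, 5]
r7 m[sprk→φ0] = [618, 660, 654]
r7 m[sprk→φ1] = [317, 273, 241]
r7 m[snow→φ0] = [9, 3, 5]
r7 m[snow→φ4] = [29436, 31662, 34758]
r7 m[slip→φ0] = [1, 1, 1]
r7 m[rain→φ1] = [54, 48, 24]
r7 m[rain→φ2] = [34146, 37704, 12825]
r7 m[rain→φ3] = [22764, 28278, 34200]
fixed point reached at round 7
b[snow] = ⊗ incoming = [264924, 94986, 173790]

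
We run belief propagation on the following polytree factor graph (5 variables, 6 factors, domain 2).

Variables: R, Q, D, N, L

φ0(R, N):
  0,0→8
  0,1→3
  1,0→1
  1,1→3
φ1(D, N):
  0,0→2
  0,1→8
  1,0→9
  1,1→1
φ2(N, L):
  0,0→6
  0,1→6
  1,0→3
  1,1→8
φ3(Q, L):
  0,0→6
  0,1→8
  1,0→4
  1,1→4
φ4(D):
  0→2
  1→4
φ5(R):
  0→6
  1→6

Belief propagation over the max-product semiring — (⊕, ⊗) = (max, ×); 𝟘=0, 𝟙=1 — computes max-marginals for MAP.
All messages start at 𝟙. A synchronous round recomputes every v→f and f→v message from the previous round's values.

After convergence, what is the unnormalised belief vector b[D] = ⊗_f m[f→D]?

b[D] = [18432, 82944]

init: all messages = 𝟙 over 2 values
r1 m[φ0→R] = [8, 3]
r1 m[φ0→N] = [8, 3]
r1 m[φ1→D] = [8, 9]
r1 m[φ1→N] = [9, 8]
r1 m[φ2→N] = [6, 8]
r1 m[φ2→L] = [6, 8]
r1 m[φ3→Q] = [8, 4]
r1 m[φ3→L] = [6, 8]
r1 m[φ4→D] = [2, 4]
r1 m[φ5→R] = [6, 6]
r1 m[R→φ0] = [1, 1]
r1 m[R→φ5] = [1, 1]
r1 m[Q→φ3] = [1, 1]
r1 m[D→φ1] = [1, 1]
r1 m[D→φ4] = [1, 1]
r1 m[N→φ0] = [1, 1]
r1 m[N→φ1] = [1, 1]
r1 m[N→φ2] = [1, 1]
r1 m[L→φ2] = [1, 1]
r1 m[L→φ3] = [1, 1]
r2 m[φ0→R] = [8, 3]
r2 m[φ0→N] = [8, 3]
r2 m[φ1→D] = [8, 9]
r2 m[φ1→N] = [9, 8]
r2 m[φ2→N] = [6, 8]
r2 m[φ2→L] = [6, 8]
r2 m[φ3→Q] = [8, 4]
r2 m[φ3→L] = [6, 8]
r2 m[φ4→D] = [2, 4]
r2 m[φ5→R] = [6, 6]
r2 m[R→φ0] = [6, 6]
r2 m[R→φ5] = [8, 3]
r2 m[Q→φ3] = [1, 1]
r2 m[D→φ1] = [2, 4]
r2 m[D→φ4] = [8, 9]
r2 m[N→φ0] = [54, 64]
r2 m[N→φ1] = [48, 24]
r2 m[N→φ2] = [72, 24]
r2 m[L→φ2] = [6, 8]
r2 m[L→φ3] = [6, 8]
r3 m[φ0→R] = [432, 192]
r3 m[φ0→N] = [48, 18]
r3 m[φ1→D] = [192, 432]
r3 m[φ1→N] = [36, 16]
r3 m[φ2→N] = [48, 64]
r3 m[φ2→L] = [432, 432]
r3 m[φ3→Q] = [64, 32]
r3 m[φ3→L] = [6, 8]
r3 m[φ4→D] = [2, 4]
r3 m[φ5→R] = [6, 6]
r3 m[R→φ0] = [6, 6]
r3 m[R→φ5] = [8, 3]
r3 m[Q→φ3] = [1, 1]
r3 m[D→φ1] = [2, 4]
r3 m[D→φ4] = [8, 9]
r3 m[N→φ0] = [54, 64]
r3 m[N→φ1] = [48, 24]
r3 m[N→φ2] = [72, 24]
r3 m[L→φ2] = [6, 8]
r3 m[L→φ3] = [6, 8]
r4 m[φ0→R] = [432, 192]
r4 m[φ0→N] = [48, 18]
r4 m[φ1→D] = [192, 432]
r4 m[φ1→N] = [36, 16]
r4 m[φ2→N] = [48, 64]
r4 m[φ2→L] = [432, 432]
r4 m[φ3→Q] = [64, 32]
r4 m[φ3→L] = [6, 8]
r4 m[φ4→D] = [2, 4]
r4 m[φ5→R] = [6, 6]
r4 m[R→φ0] = [6, 6]
r4 m[R→φ5] = [432, 192]
r4 m[Q→φ3] = [1, 1]
r4 m[D→φ1] = [2, 4]
r4 m[D→φ4] = [192, 432]
r4 m[N→φ0] = [1728, 1024]
r4 m[N→φ1] = [2304, 1152]
r4 m[N→φ2] = [1728, 288]
r4 m[L→φ2] = [6, 8]
r4 m[L→φ3] = [432, 432]
r5 m[φ0→R] = [13824, 3072]
r5 m[φ0→N] = [48, 18]
r5 m[φ1→D] = [9216, 20736]
r5 m[φ1→N] = [36, 16]
r5 m[φ2→N] = [48, 64]
r5 m[φ2→L] = [10368, 10368]
r5 m[φ3→Q] = [3456, 1728]
r5 m[φ3→L] = [6, 8]
r5 m[φ4→D] = [2, 4]
r5 m[φ5→R] = [6, 6]
r5 m[R→φ0] = [6, 6]
r5 m[R→φ5] = [432, 192]
r5 m[Q→φ3] = [1, 1]
r5 m[D→φ1] = [2, 4]
r5 m[D→φ4] = [192, 432]
r5 m[N→φ0] = [1728, 1024]
r5 m[N→φ1] = [2304, 1152]
r5 m[N→φ2] = [1728, 288]
r5 m[L→φ2] = [6, 8]
r5 m[L→φ3] = [432, 432]
r6 m[φ0→R] = [13824, 3072]
r6 m[φ0→N] = [48, 18]
r6 m[φ1→D] = [9216, 20736]
r6 m[φ1→N] = [36, 16]
r6 m[φ2→N] = [48, 64]
r6 m[φ2→L] = [10368, 10368]
r6 m[φ3→Q] = [3456, 1728]
r6 m[φ3→L] = [6, 8]
r6 m[φ4→D] = [2, 4]
r6 m[φ5→R] = [6, 6]
r6 m[R→φ0] = [6, 6]
r6 m[R→φ5] = [13824, 3072]
r6 m[Q→φ3] = [1, 1]
r6 m[D→φ1] = [2, 4]
r6 m[D→φ4] = [9216, 20736]
r6 m[N→φ0] = [1728, 1024]
r6 m[N→φ1] = [2304, 1152]
r6 m[N→φ2] = [1728, 288]
r6 m[L→φ2] = [6, 8]
r6 m[L→φ3] = [10368, 10368]
r7 m[φ0→R] = [13824, 3072]
r7 m[φ0→N] = [48, 18]
r7 m[φ1→D] = [9216, 20736]
r7 m[φ1→N] = [36, 16]
r7 m[φ2→N] = [48, 64]
r7 m[φ2→L] = [10368, 10368]
r7 m[φ3→Q] = [82944, 41472]
r7 m[φ3→L] = [6, 8]
r7 m[φ4→D] = [2, 4]
r7 m[φ5→R] = [6, 6]
r7 m[R→φ0] = [6, 6]
r7 m[R→φ5] = [13824, 3072]
r7 m[Q→φ3] = [1, 1]
r7 m[D→φ1] = [2, 4]
r7 m[D→φ4] = [9216, 20736]
r7 m[N→φ0] = [1728, 1024]
r7 m[N→φ1] = [2304, 1152]
r7 m[N→φ2] = [1728, 288]
r7 m[L→φ2] = [6, 8]
r7 m[L→φ3] = [10368, 10368]
r8 m[φ0→R] = [13824, 3072]
r8 m[φ0→N] = [48, 18]
r8 m[φ1→D] = [9216, 20736]
r8 m[φ1→N] = [36, 16]
r8 m[φ2→N] = [48, 64]
r8 m[φ2→L] = [10368, 10368]
r8 m[φ3→Q] = [82944, 41472]
r8 m[φ3→L] = [6, 8]
r8 m[φ4→D] = [2, 4]
r8 m[φ5→R] = [6, 6]
r8 m[R→φ0] = [6, 6]
r8 m[R→φ5] = [13824, 3072]
r8 m[Q→φ3] = [1, 1]
r8 m[D→φ1] = [2, 4]
r8 m[D→φ4] = [9216, 20736]
r8 m[N→φ0] = [1728, 1024]
r8 m[N→φ1] = [2304, 1152]
r8 m[N→φ2] = [1728, 288]
r8 m[L→φ2] = [6, 8]
r8 m[L→φ3] = [10368, 10368]
fixed point reached at round 8
b[D] = ⊗ incoming = [18432, 82944]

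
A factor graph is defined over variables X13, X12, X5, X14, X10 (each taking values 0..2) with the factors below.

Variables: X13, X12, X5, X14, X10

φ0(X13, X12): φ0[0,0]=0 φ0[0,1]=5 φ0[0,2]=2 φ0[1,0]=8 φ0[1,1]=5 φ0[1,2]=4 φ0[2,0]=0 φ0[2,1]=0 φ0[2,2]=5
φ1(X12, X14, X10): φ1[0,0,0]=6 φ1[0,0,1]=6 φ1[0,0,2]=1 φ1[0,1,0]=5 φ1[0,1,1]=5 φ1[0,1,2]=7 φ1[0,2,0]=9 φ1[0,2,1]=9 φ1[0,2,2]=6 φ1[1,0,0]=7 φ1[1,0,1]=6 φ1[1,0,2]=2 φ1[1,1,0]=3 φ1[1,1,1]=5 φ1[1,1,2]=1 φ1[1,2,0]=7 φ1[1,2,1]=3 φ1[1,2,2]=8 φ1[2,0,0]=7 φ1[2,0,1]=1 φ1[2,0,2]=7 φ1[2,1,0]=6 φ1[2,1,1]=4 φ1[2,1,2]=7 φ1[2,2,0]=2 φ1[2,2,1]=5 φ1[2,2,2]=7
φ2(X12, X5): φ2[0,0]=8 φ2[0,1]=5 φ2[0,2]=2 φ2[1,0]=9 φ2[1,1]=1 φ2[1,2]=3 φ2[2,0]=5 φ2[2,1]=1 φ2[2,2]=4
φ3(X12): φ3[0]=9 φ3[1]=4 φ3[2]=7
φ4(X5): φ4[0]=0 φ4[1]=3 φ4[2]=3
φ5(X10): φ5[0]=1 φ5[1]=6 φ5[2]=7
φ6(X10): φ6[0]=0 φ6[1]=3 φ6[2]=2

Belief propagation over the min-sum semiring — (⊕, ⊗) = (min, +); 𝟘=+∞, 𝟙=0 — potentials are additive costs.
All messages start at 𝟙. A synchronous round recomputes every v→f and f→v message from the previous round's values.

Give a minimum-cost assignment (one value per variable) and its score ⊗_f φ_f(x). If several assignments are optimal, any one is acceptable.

init: all messages = 𝟙 over 3 values
r1 m[φ0→X13] = [0, 4, 0]
r1 m[φ0→X12] = [0, 0, 2]
r1 m[φ1→X12] = [1, 1, 1]
r1 m[φ1→X14] = [1, 1, 2]
r1 m[φ1→X10] = [2, 1, 1]
r1 m[φ2→X12] = [2, 1, 1]
r1 m[φ2→X5] = [5, 1, 2]
r1 m[φ3→X12] = [9, 4, 7]
r1 m[φ4→X5] = [0, 3, 3]
r1 m[φ5→X10] = [1, 6, 7]
r1 m[φ6→X10] = [0, 3, 2]
r1 m[X13→φ0] = [0, 0, 0]
r1 m[X12→φ0] = [0, 0, 0]
r1 m[X12→φ1] = [0, 0, 0]
r1 m[X12→φ2] = [0, 0, 0]
r1 m[X12→φ3] = [0, 0, 0]
r1 m[X5→φ2] = [0, 0, 0]
r1 m[X5→φ4] = [0, 0, 0]
r1 m[X14→φ1] = [0, 0, 0]
r1 m[X10→φ1] = [0, 0, 0]
r1 m[X10→φ5] = [0, 0, 0]
r1 m[X10→φ6] = [0, 0, 0]
r2 m[φ0→X13] = [0, 4, 0]
r2 m[φ0→X12] = [0, 0, 2]
r2 m[φ1→X12] = [1, 1, 1]
r2 m[φ1→X14] = [1, 1, 2]
r2 m[φ1→X10] = [2, 1, 1]
r2 m[φ2→X12] = [2, 1, 1]
r2 m[φ2→X5] = [5, 1, 2]
r2 m[φ3→X12] = [9, 4, 7]
r2 m[φ4→X5] = [0, 3, 3]
r2 m[φ5→X10] = [1, 6, 7]
r2 m[φ6→X10] = [0, 3, 2]
r2 m[X13→φ0] = [0, 0, 0]
r2 m[X12→φ0] = [12, 6, 9]
r2 m[X12→φ1] = [11, 5, 10]
r2 m[X12→φ2] = [10, 5, 10]
r2 m[X12→φ3] = [3, 2, 4]
r2 m[X5→φ2] = [0, 3, 3]
r2 m[X5→φ4] = [5, 1, 2]
r2 m[X14→φ1] = [0, 0, 0]
r2 m[X10→φ1] = [1, 9, 9]
r2 m[X10→φ5] = [2, 4, 3]
r2 m[X10→φ6] = [3, 7, 8]
r3 m[φ0→X13] = [11, 11, 6]
r3 m[φ0→X12] = [0, 0, 2]
r3 m[φ1→X12] = [6, 4, 3]
r3 m[φ1→X14] = [13, 9, 13]
r3 m[φ1→X10] = [8, 8, 6]
r3 m[φ2→X12] = [5, 4, 4]
r3 m[φ2→X5] = [14, 6, 8]
r3 m[φ3→X12] = [9, 4, 7]
r3 m[φ4→X5] = [0, 3, 3]
r3 m[φ5→X10] = [1, 6, 7]
r3 m[φ6→X10] = [0, 3, 2]
r3 m[X13→φ0] = [0, 0, 0]
r3 m[X12→φ0] = [12, 6, 9]
r3 m[X12→φ1] = [11, 5, 10]
r3 m[X12→φ2] = [10, 5, 10]
r3 m[X12→φ3] = [3, 2, 4]
r3 m[X5→φ2] = [0, 3, 3]
r3 m[X5→φ4] = [5, 1, 2]
r3 m[X14→φ1] = [0, 0, 0]
r3 m[X10→φ1] = [1, 9, 9]
r3 m[X10→φ5] = [2, 4, 3]
r3 m[X10→φ6] = [3, 7, 8]
r4 m[φ0→X13] = [11, 11, 6]
r4 m[φ0→X12] = [0, 0, 2]
r4 m[φ1→X12] = [6, 4, 3]
r4 m[φ1→X14] = [13, 9, 13]
r4 m[φ1→X10] = [8, 8, 6]
r4 m[φ2→X12] = [5, 4, 4]
r4 m[φ2→X5] = [14, 6, 8]
r4 m[φ3→X12] = [9, 4, 7]
r4 m[φ4→X5] = [0, 3, 3]
r4 m[φ5→X10] = [1, 6, 7]
r4 m[φ6→X10] = [0, 3, 2]
r4 m[X13→φ0] = [0, 0, 0]
r4 m[X12→φ0] = [20, 12, 14]
r4 m[X12→φ1] = [14, 8, 13]
r4 m[X12→φ2] = [15, 8, 12]
r4 m[X12→φ3] = [11, 8, 9]
r4 m[X5→φ2] = [0, 3, 3]
r4 m[X5→φ4] = [14, 6, 8]
r4 m[X14→φ1] = [0, 0, 0]
r4 m[X10→φ1] = [1, 9, 9]
r4 m[X10→φ5] = [8, 11, 8]
r4 m[X10→φ6] = [9, 14, 13]
r5 m[φ0→X13] = [16, 17, 12]
r5 m[φ0→X12] = [0, 0, 2]
r5 m[φ1→X12] = [6, 4, 3]
r5 m[φ1→X14] = [16, 12, 16]
r5 m[φ1→X10] = [11, 11, 9]
r5 m[φ2→X12] = [5, 4, 4]
r5 m[φ2→X5] = [17, 9, 11]
r5 m[φ3→X12] = [9, 4, 7]
r5 m[φ4→X5] = [0, 3, 3]
r5 m[φ5→X10] = [1, 6, 7]
r5 m[φ6→X10] = [0, 3, 2]
r5 m[X13→φ0] = [0, 0, 0]
r5 m[X12→φ0] = [20, 12, 14]
r5 m[X12→φ1] = [14, 8, 13]
r5 m[X12→φ2] = [15, 8, 12]
r5 m[X12→φ3] = [11, 8, 9]
r5 m[X5→φ2] = [0, 3, 3]
r5 m[X5→φ4] = [14, 6, 8]
r5 m[X14→φ1] = [0, 0, 0]
r5 m[X10→φ1] = [1, 9, 9]
r5 m[X10→φ5] = [8, 11, 8]
r5 m[X10→φ6] = [9, 14, 13]
r6 m[φ0→X13] = [16, 17, 12]
r6 m[φ0→X12] = [0, 0, 2]
r6 m[φ1→X12] = [6, 4, 3]
r6 m[φ1→X14] = [16, 12, 16]
r6 m[φ1→X10] = [11, 11, 9]
r6 m[φ2→X12] = [5, 4, 4]
r6 m[φ2→X5] = [17, 9, 11]
r6 m[φ3→X12] = [9, 4, 7]
r6 m[φ4→X5] = [0, 3, 3]
r6 m[φ5→X10] = [1, 6, 7]
r6 m[φ6→X10] = [0, 3, 2]
r6 m[X13→φ0] = [0, 0, 0]
r6 m[X12→φ0] = [20, 12, 14]
r6 m[X12→φ1] = [14, 8, 13]
r6 m[X12→φ2] = [15, 8, 12]
r6 m[X12→φ3] = [11, 8, 9]
r6 m[X5→φ2] = [0, 3, 3]
r6 m[X5→φ4] = [17, 9, 11]
r6 m[X14→φ1] = [0, 0, 0]
r6 m[X10→φ1] = [1, 9, 9]
r6 m[X10→φ5] = [11, 14, 11]
r6 m[X10→φ6] = [12, 17, 16]
r7 m[φ0→X13] = [16, 17, 12]
r7 m[φ0→X12] = [0, 0, 2]
r7 m[φ1→X12] = [6, 4, 3]
r7 m[φ1→X14] = [16, 12, 16]
r7 m[φ1→X10] = [11, 11, 9]
r7 m[φ2→X12] = [5, 4, 4]
r7 m[φ2→X5] = [17, 9, 11]
r7 m[φ3→X12] = [9, 4, 7]
r7 m[φ4→X5] = [0, 3, 3]
r7 m[φ5→X10] = [1, 6, 7]
r7 m[φ6→X10] = [0, 3, 2]
r7 m[X13→φ0] = [0, 0, 0]
r7 m[X12→φ0] = [20, 12, 14]
r7 m[X12→φ1] = [14, 8, 13]
r7 m[X12→φ2] = [15, 8, 12]
r7 m[X12→φ3] = [11, 8, 9]
r7 m[X5→φ2] = [0, 3, 3]
r7 m[X5→φ4] = [17, 9, 11]
r7 m[X14→φ1] = [0, 0, 0]
r7 m[X10→φ1] = [1, 9, 9]
r7 m[X10→φ5] = [11, 14, 11]
r7 m[X10→φ6] = [12, 17, 16]
fixed point reached at round 7
traceback from X13: (X13=2, X12=1, X5=1, X14=1, X10=0), score=12

assignment: (X13=2, X12=1, X5=1, X14=1, X10=0); score = 12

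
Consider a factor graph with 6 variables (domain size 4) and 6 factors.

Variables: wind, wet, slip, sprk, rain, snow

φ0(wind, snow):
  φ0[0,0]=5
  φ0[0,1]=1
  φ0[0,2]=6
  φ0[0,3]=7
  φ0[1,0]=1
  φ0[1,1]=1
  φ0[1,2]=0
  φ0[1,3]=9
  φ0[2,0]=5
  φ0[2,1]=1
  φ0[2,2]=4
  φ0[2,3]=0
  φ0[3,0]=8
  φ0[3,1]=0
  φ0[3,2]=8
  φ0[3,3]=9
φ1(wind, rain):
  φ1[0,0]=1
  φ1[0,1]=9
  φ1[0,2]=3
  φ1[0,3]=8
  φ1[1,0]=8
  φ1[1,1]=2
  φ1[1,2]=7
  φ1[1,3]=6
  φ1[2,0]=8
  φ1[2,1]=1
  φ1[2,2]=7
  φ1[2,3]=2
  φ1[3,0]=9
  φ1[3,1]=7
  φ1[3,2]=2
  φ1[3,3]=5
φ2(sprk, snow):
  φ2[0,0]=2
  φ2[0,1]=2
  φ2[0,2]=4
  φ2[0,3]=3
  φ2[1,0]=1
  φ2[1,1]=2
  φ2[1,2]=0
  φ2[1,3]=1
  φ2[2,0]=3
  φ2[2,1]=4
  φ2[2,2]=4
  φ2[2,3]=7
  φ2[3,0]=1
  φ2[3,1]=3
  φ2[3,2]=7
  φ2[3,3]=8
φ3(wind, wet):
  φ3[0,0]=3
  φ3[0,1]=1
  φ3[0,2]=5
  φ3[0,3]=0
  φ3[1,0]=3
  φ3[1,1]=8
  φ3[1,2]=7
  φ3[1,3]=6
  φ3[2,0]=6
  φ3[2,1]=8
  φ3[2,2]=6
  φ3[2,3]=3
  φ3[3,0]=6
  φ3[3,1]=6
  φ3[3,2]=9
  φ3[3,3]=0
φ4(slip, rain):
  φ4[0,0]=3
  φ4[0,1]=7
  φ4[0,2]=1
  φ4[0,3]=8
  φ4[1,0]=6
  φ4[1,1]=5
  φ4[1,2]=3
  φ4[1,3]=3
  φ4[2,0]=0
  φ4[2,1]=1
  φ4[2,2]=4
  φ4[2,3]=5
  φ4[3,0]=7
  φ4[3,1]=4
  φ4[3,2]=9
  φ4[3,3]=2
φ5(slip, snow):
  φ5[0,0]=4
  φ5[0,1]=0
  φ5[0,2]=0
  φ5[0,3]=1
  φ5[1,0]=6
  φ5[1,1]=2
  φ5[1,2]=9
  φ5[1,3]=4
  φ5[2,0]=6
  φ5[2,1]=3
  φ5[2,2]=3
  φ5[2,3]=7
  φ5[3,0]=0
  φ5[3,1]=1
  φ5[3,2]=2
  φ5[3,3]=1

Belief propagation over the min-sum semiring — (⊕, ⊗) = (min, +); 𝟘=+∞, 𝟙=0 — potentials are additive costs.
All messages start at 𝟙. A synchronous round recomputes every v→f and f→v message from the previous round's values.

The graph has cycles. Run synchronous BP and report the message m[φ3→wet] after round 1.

message @ round 1 = [3, 1, 5, 0]

init: all messages = 𝟙 over 4 values
r1 m[φ0→wind] = [1, 0, 0, 0]
r1 m[φ0→snow] = [1, 0, 0, 0]
r1 m[φ1→wind] = [1, 2, 1, 2]
r1 m[φ1→rain] = [1, 1, 2, 2]
r1 m[φ2→sprk] = [2, 0, 3, 1]
r1 m[φ2→snow] = [1, 2, 0, 1]
r1 m[φ3→wind] = [0, 3, 3, 0]
r1 m[φ3→wet] = [3, 1, 5, 0]
r1 m[φ4→slip] = [1, 3, 0, 2]
r1 m[φ4→rain] = [0, 1, 1, 2]
r1 m[φ5→slip] = [0, 2, 3, 0]
r1 m[φ5→snow] = [0, 0, 0, 1]
r1 m[wind→φ0] = [0, 0, 0, 0]
r1 m[wind→φ1] = [0, 0, 0, 0]
r1 m[wind→φ3] = [0, 0, 0, 0]
r1 m[wet→φ3] = [0, 0, 0, 0]
r1 m[slip→φ4] = [0, 0, 0, 0]
r1 m[slip→φ5] = [0, 0, 0, 0]
r1 m[sprk→φ2] = [0, 0, 0, 0]
r1 m[rain→φ1] = [0, 0, 0, 0]
r1 m[rain→φ4] = [0, 0, 0, 0]
r1 m[snow→φ0] = [0, 0, 0, 0]
r1 m[snow→φ2] = [0, 0, 0, 0]
r1 m[snow→φ5] = [0, 0, 0, 0]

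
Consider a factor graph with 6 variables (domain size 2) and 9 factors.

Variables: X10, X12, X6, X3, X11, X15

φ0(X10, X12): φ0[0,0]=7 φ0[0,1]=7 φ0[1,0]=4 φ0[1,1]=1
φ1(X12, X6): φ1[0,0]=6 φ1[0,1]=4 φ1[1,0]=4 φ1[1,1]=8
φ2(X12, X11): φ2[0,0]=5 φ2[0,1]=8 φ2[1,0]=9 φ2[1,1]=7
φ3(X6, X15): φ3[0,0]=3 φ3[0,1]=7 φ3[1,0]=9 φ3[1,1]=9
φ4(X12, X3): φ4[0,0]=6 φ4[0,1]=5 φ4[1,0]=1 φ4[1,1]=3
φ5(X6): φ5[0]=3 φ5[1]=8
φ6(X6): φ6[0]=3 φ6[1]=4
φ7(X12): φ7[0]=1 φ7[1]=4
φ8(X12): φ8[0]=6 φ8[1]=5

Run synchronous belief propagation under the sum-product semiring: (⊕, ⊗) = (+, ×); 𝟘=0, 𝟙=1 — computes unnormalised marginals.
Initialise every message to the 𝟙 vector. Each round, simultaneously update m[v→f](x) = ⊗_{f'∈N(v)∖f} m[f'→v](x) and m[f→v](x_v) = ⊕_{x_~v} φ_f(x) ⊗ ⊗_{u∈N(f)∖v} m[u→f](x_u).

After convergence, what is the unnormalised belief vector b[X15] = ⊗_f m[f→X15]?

init: all messages = 𝟙 over 2 values
r1 m[φ0→X10] = [14, 5]
r1 m[φ0→X12] = [11, 8]
r1 m[φ1→X12] = [10, 12]
r1 m[φ1→X6] = [10, 12]
r1 m[φ2→X12] = [13, 16]
r1 m[φ2→X11] = [14, 15]
r1 m[φ3→X6] = [10, 18]
r1 m[φ3→X15] = [12, 16]
r1 m[φ4→X12] = [11, 4]
r1 m[φ4→X3] = [7, 8]
r1 m[φ5→X6] = [3, 8]
r1 m[φ6→X6] = [3, 4]
r1 m[φ7→X12] = [1, 4]
r1 m[φ8→X12] = [6, 5]
r1 m[X10→φ0] = [1, 1]
r1 m[X12→φ0] = [1, 1]
r1 m[X12→φ1] = [1, 1]
r1 m[X12→φ2] = [1, 1]
r1 m[X12→φ4] = [1, 1]
r1 m[X12→φ7] = [1, 1]
r1 m[X12→φ8] = [1, 1]
r1 m[X6→φ1] = [1, 1]
r1 m[X6→φ3] = [1, 1]
r1 m[X6→φ5] = [1, 1]
r1 m[X6→φ6] = [1, 1]
r1 m[X3→φ4] = [1, 1]
r1 m[X11→φ2] = [1, 1]
r1 m[X15→φ3] = [1, 1]
r2 m[φ0→X10] = [14, 5]
r2 m[φ0→X12] = [11, 8]
r2 m[φ1→X12] = [10, 12]
r2 m[φ1→X6] = [10, 12]
r2 m[φ2→X12] = [13, 16]
r2 m[φ2→X11] = [14, 15]
r2 m[φ3→X6] = [10, 18]
r2 m[φ3→X15] = [12, 16]
r2 m[φ4→X12] = [11, 4]
r2 m[φ4→X3] = [7, 8]
r2 m[φ5→X6] = [3, 8]
r2 m[φ6→X6] = [3, 4]
r2 m[φ7→X12] = [1, 4]
r2 m[φ8→X12] = [6, 5]
r2 m[X10→φ0] = [1, 1]
r2 m[X12→φ0] = [8580, 15360]
r2 m[X12→φ1] = [9438, 10240]
r2 m[X12→φ2] = [7260, 7680]
r2 m[X12→φ4] = [8580, 30720]
r2 m[X12→φ7] = [94380, 30720]
r2 m[X12→φ8] = [15730, 24576]
r2 m[X6→φ1] = [90, 576]
r2 m[X6→φ3] = [90, 384]
r2 m[X6→φ5] = [300, 864]
r2 m[X6→φ6] = [300, 1728]
r2 m[X3→φ4] = [1, 1]
r2 m[X11→φ2] = [1, 1]
r2 m[X15→φ3] = [1, 1]
r3 m[φ0→X10] = [167580, 49680]
r3 m[φ0→X12] = [11, 8]
r3 m[φ1→X12] = [2844, 4968]
r3 m[φ1→X6] = [97588, 119672]
r3 m[φ2→X12] = [13, 16]
r3 m[φ2→X11] = [105420, 111840]
r3 m[φ3→X6] = [10, 18]
r3 m[φ3→X15] = [3726, 4086]
r3 m[φ4→X12] = [11, 4]
r3 m[φ4→X3] = [82200, 135060]
r3 m[φ5→X6] = [3, 8]
r3 m[φ6→X6] = [3, 4]
r3 m[φ7→X12] = [1, 4]
r3 m[φ8→X12] = [6, 5]
r3 m[X10→φ0] = [1, 1]
r3 m[X12→φ0] = [8580, 15360]
r3 m[X12→φ1] = [9438, 10240]
r3 m[X12→φ2] = [7260, 7680]
r3 m[X12→φ4] = [8580, 30720]
r3 m[X12→φ7] = [94380, 30720]
r3 m[X12→φ8] = [15730, 24576]
r3 m[X6→φ1] = [90, 576]
r3 m[X6→φ3] = [90, 384]
r3 m[X6→φ5] = [300, 864]
r3 m[X6→φ6] = [300, 1728]
r3 m[X3→φ4] = [1, 1]
r3 m[X11→φ2] = [1, 1]
r3 m[X15→φ3] = [1, 1]
r4 m[φ0→X10] = [167580, 49680]
r4 m[φ0→X12] = [11, 8]
r4 m[φ1→X12] = [2844, 4968]
r4 m[φ1→X6] = [97588, 119672]
r4 m[φ2→X12] = [13, 16]
r4 m[φ2→X11] = [105420, 111840]
r4 m[φ3→X6] = [10, 18]
r4 m[φ3→X15] = [3726, 4086]
r4 m[φ4→X12] = [11, 4]
r4 m[φ4→X3] = [82200, 135060]
r4 m[φ5→X6] = [3, 8]
r4 m[φ6→X6] = [3, 4]
r4 m[φ7→X12] = [1, 4]
r4 m[φ8→X12] = [6, 5]
r4 m[X10→φ0] = [1, 1]
r4 m[X12→φ0] = [2440152, 6359040]
r4 m[X12→φ1] = [9438, 10240]
r4 m[X12→φ2] = [2064744, 3179520]
r4 m[X12→φ4] = [2440152, 12718080]
r4 m[X12→φ7] = [26841672, 12718080]
r4 m[X12→φ8] = [4473612, 10174464]
r4 m[X6→φ1] = [90, 576]
r4 m[X6→φ3] = [878292, 3829504]
r4 m[X6→φ5] = [2927640, 8616384]
r4 m[X6→φ6] = [2927640, 17232768]
r4 m[X3→φ4] = [1, 1]
r4 m[X11→φ2] = [1, 1]
r4 m[X15→φ3] = [1, 1]
r5 m[φ0→X10] = [61594344, 16119648]
r5 m[φ0→X12] = [11, 8]
r5 m[φ1→X12] = [2844, 4968]
r5 m[φ1→X6] = [97588, 119672]
r5 m[φ2→X12] = [13, 16]
r5 m[φ2→X11] = [38939400, 38774592]
r5 m[φ3→X6] = [10, 18]
r5 m[φ3→X15] = [37100412, 40613580]
r5 m[φ4→X12] = [11, 4]
r5 m[φ4→X3] = [27358992, 50355000]
r5 m[φ5→X6] = [3, 8]
r5 m[φ6→X6] = [3, 4]
r5 m[φ7→X12] = [1, 4]
r5 m[φ8→X12] = [6, 5]
r5 m[X10→φ0] = [1, 1]
r5 m[X12→φ0] = [2440152, 6359040]
r5 m[X12→φ1] = [9438, 10240]
r5 m[X12→φ2] = [2064744, 3179520]
r5 m[X12→φ4] = [2440152, 12718080]
r5 m[X12→φ7] = [26841672, 12718080]
r5 m[X12→φ8] = [4473612, 10174464]
r5 m[X6→φ1] = [90, 576]
r5 m[X6→φ3] = [878292, 3829504]
r5 m[X6→φ5] = [2927640, 8616384]
r5 m[X6→φ6] = [2927640, 17232768]
r5 m[X3→φ4] = [1, 1]
r5 m[X11→φ2] = [1, 1]
r5 m[X15→φ3] = [1, 1]
r6 m[φ0→X10] = [61594344, 16119648]
r6 m[φ0→X12] = [11, 8]
r6 m[φ1→X12] = [2844, 4968]
r6 m[φ1→X6] = [97588, 119672]
r6 m[φ2→X12] = [13, 16]
r6 m[φ2→X11] = [38939400, 38774592]
r6 m[φ3→X6] = [10, 18]
r6 m[φ3→X15] = [37100412, 40613580]
r6 m[φ4→X12] = [11, 4]
r6 m[φ4→X3] = [27358992, 50355000]
r6 m[φ5→X6] = [3, 8]
r6 m[φ6→X6] = [3, 4]
r6 m[φ7→X12] = [1, 4]
r6 m[φ8→X12] = [6, 5]
r6 m[X10→φ0] = [1, 1]
r6 m[X12→φ0] = [2440152, 6359040]
r6 m[X12→φ1] = [9438, 10240]
r6 m[X12→φ2] = [2064744, 3179520]
r6 m[X12→φ4] = [2440152, 12718080]
r6 m[X12→φ7] = [26841672, 12718080]
r6 m[X12→φ8] = [4473612, 10174464]
r6 m[X6→φ1] = [90, 576]
r6 m[X6→φ3] = [878292, 3829504]
r6 m[X6→φ5] = [2927640, 8616384]
r6 m[X6→φ6] = [2927640, 17232768]
r6 m[X3→φ4] = [1, 1]
r6 m[X11→φ2] = [1, 1]
r6 m[X15→φ3] = [1, 1]
fixed point reached at round 6
b[X15] = ⊗ incoming = [37100412, 40613580]

b[X15] = [37100412, 40613580]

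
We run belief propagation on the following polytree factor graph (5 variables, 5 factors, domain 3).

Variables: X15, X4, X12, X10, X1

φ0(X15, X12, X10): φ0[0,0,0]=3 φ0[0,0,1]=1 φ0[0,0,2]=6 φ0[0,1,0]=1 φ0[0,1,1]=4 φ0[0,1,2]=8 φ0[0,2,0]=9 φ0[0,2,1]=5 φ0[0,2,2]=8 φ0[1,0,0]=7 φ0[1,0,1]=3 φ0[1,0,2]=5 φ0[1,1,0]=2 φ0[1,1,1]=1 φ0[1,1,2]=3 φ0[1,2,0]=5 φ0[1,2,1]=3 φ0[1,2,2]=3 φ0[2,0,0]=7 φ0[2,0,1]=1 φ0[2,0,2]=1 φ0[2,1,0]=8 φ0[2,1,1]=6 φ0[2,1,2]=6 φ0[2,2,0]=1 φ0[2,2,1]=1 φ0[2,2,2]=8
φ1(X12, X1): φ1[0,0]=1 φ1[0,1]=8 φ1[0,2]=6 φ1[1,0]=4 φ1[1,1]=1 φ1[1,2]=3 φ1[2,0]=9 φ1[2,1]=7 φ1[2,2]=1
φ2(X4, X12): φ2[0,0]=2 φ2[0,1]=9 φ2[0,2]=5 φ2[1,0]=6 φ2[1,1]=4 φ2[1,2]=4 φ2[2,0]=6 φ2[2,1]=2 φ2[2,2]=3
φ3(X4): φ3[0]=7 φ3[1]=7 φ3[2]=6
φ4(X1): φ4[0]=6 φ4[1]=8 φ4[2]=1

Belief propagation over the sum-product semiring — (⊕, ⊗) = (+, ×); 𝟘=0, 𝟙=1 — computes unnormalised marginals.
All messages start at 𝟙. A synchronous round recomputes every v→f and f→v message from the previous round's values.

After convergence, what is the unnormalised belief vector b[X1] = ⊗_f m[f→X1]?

init: all messages = 𝟙 over 3 values
r1 m[φ0→X15] = [45, 32, 39]
r1 m[φ0→X12] = [34, 39, 43]
r1 m[φ0→X10] = [43, 25, 48]
r1 m[φ1→X12] = [15, 8, 17]
r1 m[φ1→X1] = [14, 16, 10]
r1 m[φ2→X4] = [16, 14, 11]
r1 m[φ2→X12] = [14, 15, 12]
r1 m[φ3→X4] = [7, 7, 6]
r1 m[φ4→X1] = [6, 8, 1]
r1 m[X15→φ0] = [1, 1, 1]
r1 m[X4→φ2] = [1, 1, 1]
r1 m[X4→φ3] = [1, 1, 1]
r1 m[X12→φ0] = [1, 1, 1]
r1 m[X12→φ1] = [1, 1, 1]
r1 m[X12→φ2] = [1, 1, 1]
r1 m[X10→φ0] = [1, 1, 1]
r1 m[X1→φ1] = [1, 1, 1]
r1 m[X1→φ4] = [1, 1, 1]
r2 m[φ0→X15] = [45, 32, 39]
r2 m[φ0→X12] = [34, 39, 43]
r2 m[φ0→X10] = [43, 25, 48]
r2 m[φ1→X12] = [15, 8, 17]
r2 m[φ1→X1] = [14, 16, 10]
r2 m[φ2→X4] = [16, 14, 11]
r2 m[φ2→X12] = [14, 15, 12]
r2 m[φ3→X4] = [7, 7, 6]
r2 m[φ4→X1] = [6, 8, 1]
r2 m[X15→φ0] = [1, 1, 1]
r2 m[X4→φ2] = [7, 7, 6]
r2 m[X4→φ3] = [16, 14, 11]
r2 m[X12→φ0] = [210, 120, 204]
r2 m[X12→φ1] = [476, 585, 516]
r2 m[X12→φ2] = [510, 312, 731]
r2 m[X10→φ0] = [1, 1, 1]
r2 m[X1→φ1] = [6, 8, 1]
r2 m[X1→φ4] = [14, 16, 10]
r3 m[φ0→X15] = [8148, 6114, 6330]
r3 m[φ0→X12] = [34, 39, 43]
r3 m[φ0→X10] = [7950, 4206, 8436]
r3 m[φ1→X12] = [76, 35, 111]
r3 m[φ1→X1] = [7460, 8005, 5127]
r3 m[φ2→X4] = [7483, 7232, 5877]
r3 m[φ2→X12] = [92, 103, 81]
r3 m[φ3→X4] = [7, 7, 6]
r3 m[φ4→X1] = [6, 8, 1]
r3 m[X15→φ0] = [1, 1, 1]
r3 m[X4→φ2] = [7, 7, 6]
r3 m[X4→φ3] = [16, 14, 11]
r3 m[X12→φ0] = [210, 120, 204]
r3 m[X12→φ1] = [476, 585, 516]
r3 m[X12→φ2] = [510, 312, 731]
r3 m[X10→φ0] = [1, 1, 1]
r3 m[X1→φ1] = [6, 8, 1]
r3 m[X1→φ4] = [14, 16, 10]
r4 m[φ0→X15] = [8148, 6114, 6330]
r4 m[φ0→X12] = [34, 39, 43]
r4 m[φ0→X10] = [7950, 4206, 8436]
r4 m[φ1→X12] = [76, 35, 111]
r4 m[φ1→X1] = [7460, 8005, 5127]
r4 m[φ2→X4] = [7483, 7232, 5877]
r4 m[φ2→X12] = [92, 103, 81]
r4 m[φ3→X4] = [7, 7, 6]
r4 m[φ4→X1] = [6, 8, 1]
r4 m[X15→φ0] = [1, 1, 1]
r4 m[X4→φ2] = [7, 7, 6]
r4 m[X4→φ3] = [7483, 7232, 5877]
r4 m[X12→φ0] = [6992, 3605, 8991]
r4 m[X12→φ1] = [3128, 4017, 3483]
r4 m[X12→φ2] = [2584, 1365, 4773]
r4 m[X10→φ0] = [1, 1, 1]
r4 m[X1→φ1] = [6, 8, 1]
r4 m[X1→φ4] = [7460, 8005, 5127]
r5 m[φ0→X15] = [314587, 225411, 224938]
r5 m[φ0→X12] = [34, 39, 43]
r5 m[φ0→X10] = [293384, 155534, 316018]
r5 m[φ1→X12] = [76, 35, 111]
r5 m[φ1→X1] = [50543, 53422, 34302]
r5 m[φ2→X4] = [41318, 40056, 32553]
r5 m[φ2→X12] = [92, 103, 81]
r5 m[φ3→X4] = [7, 7, 6]
r5 m[φ4→X1] = [6, 8, 1]
r5 m[X15→φ0] = [1, 1, 1]
r5 m[X4→φ2] = [7, 7, 6]
r5 m[X4→φ3] = [7483, 7232, 5877]
r5 m[X12→φ0] = [6992, 3605, 8991]
r5 m[X12→φ1] = [3128, 4017, 3483]
r5 m[X12→φ2] = [2584, 1365, 4773]
r5 m[X10→φ0] = [1, 1, 1]
r5 m[X1→φ1] = [6, 8, 1]
r5 m[X1→φ4] = [7460, 8005, 5127]
r6 m[φ0→X15] = [314587, 225411, 224938]
r6 m[φ0→X12] = [34, 39, 43]
r6 m[φ0→X10] = [293384, 155534, 316018]
r6 m[φ1→X12] = [76, 35, 111]
r6 m[φ1→X1] = [50543, 53422, 34302]
r6 m[φ2→X4] = [41318, 40056, 32553]
r6 m[φ2→X12] = [92, 103, 81]
r6 m[φ3→X4] = [7, 7, 6]
r6 m[φ4→X1] = [6, 8, 1]
r6 m[X15→φ0] = [1, 1, 1]
r6 m[X4→φ2] = [7, 7, 6]
r6 m[X4→φ3] = [41318, 40056, 32553]
r6 m[X12→φ0] = [6992, 3605, 8991]
r6 m[X12→φ1] = [3128, 4017, 3483]
r6 m[X12→φ2] = [2584, 1365, 4773]
r6 m[X10→φ0] = [1, 1, 1]
r6 m[X1→φ1] = [6, 8, 1]
r6 m[X1→φ4] = [50543, 53422, 34302]
r7 m[φ0→X15] = [314587, 225411, 224938]
r7 m[φ0→X12] = [34, 39, 43]
r7 m[φ0→X10] = [293384, 155534, 316018]
r7 m[φ1→X12] = [76, 35, 111]
r7 m[φ1→X1] = [50543, 53422, 34302]
r7 m[φ2→X4] = [41318, 40056, 32553]
r7 m[φ2→X12] = [92, 103, 81]
r7 m[φ3→X4] = [7, 7, 6]
r7 m[φ4→X1] = [6, 8, 1]
r7 m[X15→φ0] = [1, 1, 1]
r7 m[X4→φ2] = [7, 7, 6]
r7 m[X4→φ3] = [41318, 40056, 32553]
r7 m[X12→φ0] = [6992, 3605, 8991]
r7 m[X12→φ1] = [3128, 4017, 3483]
r7 m[X12→φ2] = [2584, 1365, 4773]
r7 m[X10→φ0] = [1, 1, 1]
r7 m[X1→φ1] = [6, 8, 1]
r7 m[X1→φ4] = [50543, 53422, 34302]
fixed point reached at round 7
b[X1] = ⊗ incoming = [303258, 427376, 34302]

b[X1] = [303258, 427376, 34302]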